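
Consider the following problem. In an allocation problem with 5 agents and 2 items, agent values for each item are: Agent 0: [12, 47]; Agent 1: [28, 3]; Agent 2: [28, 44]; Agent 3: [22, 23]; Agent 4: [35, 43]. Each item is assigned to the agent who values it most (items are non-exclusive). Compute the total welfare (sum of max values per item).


Step 1: For each item, find the maximum value among all agents.
Step 2: Item 0 -> Agent 4 (value 35)
Step 3: Item 1 -> Agent 0 (value 47)
Step 4: Total welfare = 35 + 47 = 82

82


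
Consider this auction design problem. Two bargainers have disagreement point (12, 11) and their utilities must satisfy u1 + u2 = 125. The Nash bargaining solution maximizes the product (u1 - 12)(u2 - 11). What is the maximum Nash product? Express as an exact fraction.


Step 1: The Nash solution splits surplus symmetrically above the disagreement point
Step 2: u1 = (total + d1 - d2)/2 = (125 + 12 - 11)/2 = 63
Step 3: u2 = (total - d1 + d2)/2 = (125 - 12 + 11)/2 = 62
Step 4: Nash product = (63 - 12) * (62 - 11)
Step 5: = 51 * 51 = 2601

2601


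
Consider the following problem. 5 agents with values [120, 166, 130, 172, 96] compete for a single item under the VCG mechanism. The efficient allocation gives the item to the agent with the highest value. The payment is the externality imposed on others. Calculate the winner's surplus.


Step 1: The winner is the agent with the highest value: agent 3 with value 172
Step 2: Values of other agents: [120, 166, 130, 96]
Step 3: VCG payment = max of others' values = 166
Step 4: Surplus = 172 - 166 = 6

6


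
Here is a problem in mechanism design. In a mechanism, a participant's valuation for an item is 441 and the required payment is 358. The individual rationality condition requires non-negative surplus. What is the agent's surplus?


Step 1: Surplus = value - payment = 441 - 358 = 83
Step 2: IR is satisfied (surplus >= 0)

83


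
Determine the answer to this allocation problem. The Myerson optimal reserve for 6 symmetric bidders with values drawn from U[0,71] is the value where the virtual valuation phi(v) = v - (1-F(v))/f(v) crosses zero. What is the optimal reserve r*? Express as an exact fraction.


Step 1: For U[0,71], F(v) = v/71 and f(v) = 1/71
Step 2: phi(v) = v - (1 - v/71)/(1/71) = v - (71 - v) = 2v - 71
Step 3: Set phi(r*) = 0: 2r* - 71 = 0
Step 4: r* = 71/2 (the number of bidders n = 6 does not enter)

71/2


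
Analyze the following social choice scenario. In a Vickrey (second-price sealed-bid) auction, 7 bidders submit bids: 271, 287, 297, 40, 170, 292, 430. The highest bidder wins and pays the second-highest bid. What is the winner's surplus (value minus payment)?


Step 1: Sort bids in descending order: 430, 297, 292, 287, 271, 170, 40
Step 2: The winning bid is the highest: 430
Step 3: The payment equals the second-highest bid: 297
Step 4: Surplus = winner's bid - payment = 430 - 297 = 133

133


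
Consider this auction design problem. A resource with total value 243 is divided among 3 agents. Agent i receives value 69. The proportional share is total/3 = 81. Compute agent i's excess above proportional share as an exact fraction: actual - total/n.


Step 1: Proportional share = 243/3 = 81
Step 2: Agent's actual allocation = 69
Step 3: Excess = 69 - 81 = -12

-12


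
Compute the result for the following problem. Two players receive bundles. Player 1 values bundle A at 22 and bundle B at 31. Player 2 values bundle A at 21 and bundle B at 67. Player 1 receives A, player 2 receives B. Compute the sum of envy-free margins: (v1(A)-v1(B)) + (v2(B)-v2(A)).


Step 1: Player 1's margin = v1(A) - v1(B) = 22 - 31 = -9
Step 2: Player 2's margin = v2(B) - v2(A) = 67 - 21 = 46
Step 3: Total margin = -9 + 46 = 37

37


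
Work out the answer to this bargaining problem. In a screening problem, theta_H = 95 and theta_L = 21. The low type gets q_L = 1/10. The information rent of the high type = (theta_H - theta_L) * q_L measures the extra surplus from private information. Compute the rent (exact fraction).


Step 1: theta_H - theta_L = 95 - 21 = 74
Step 2: Information rent = (theta_H - theta_L) * q_L
Step 3: = 74 * 1/10
Step 4: = 37/5

37/5


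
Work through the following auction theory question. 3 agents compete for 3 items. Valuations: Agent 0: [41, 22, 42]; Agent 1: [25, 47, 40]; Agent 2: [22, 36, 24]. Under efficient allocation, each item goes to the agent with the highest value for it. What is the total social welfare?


Step 1: For each item, find the maximum value among all agents.
Step 2: Item 0 -> Agent 0 (value 41)
Step 3: Item 1 -> Agent 1 (value 47)
Step 4: Item 2 -> Agent 0 (value 42)
Step 5: Total welfare = 41 + 47 + 42 = 130

130


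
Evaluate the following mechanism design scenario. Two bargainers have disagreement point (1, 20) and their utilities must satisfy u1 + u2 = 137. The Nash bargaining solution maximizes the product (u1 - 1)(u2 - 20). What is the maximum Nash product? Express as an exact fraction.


Step 1: The Nash solution splits surplus symmetrically above the disagreement point
Step 2: u1 = (total + d1 - d2)/2 = (137 + 1 - 20)/2 = 59
Step 3: u2 = (total - d1 + d2)/2 = (137 - 1 + 20)/2 = 78
Step 4: Nash product = (59 - 1) * (78 - 20)
Step 5: = 58 * 58 = 3364

3364


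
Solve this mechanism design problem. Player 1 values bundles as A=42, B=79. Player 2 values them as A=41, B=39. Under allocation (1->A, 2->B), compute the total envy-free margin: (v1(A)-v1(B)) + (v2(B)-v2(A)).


Step 1: Player 1's margin = v1(A) - v1(B) = 42 - 79 = -37
Step 2: Player 2's margin = v2(B) - v2(A) = 39 - 41 = -2
Step 3: Total margin = -37 + -2 = -39

-39


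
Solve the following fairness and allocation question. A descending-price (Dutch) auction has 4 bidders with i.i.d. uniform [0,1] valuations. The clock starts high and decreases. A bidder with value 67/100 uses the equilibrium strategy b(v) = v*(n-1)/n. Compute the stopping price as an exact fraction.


Step 1: Dutch auctions are strategically equivalent to first-price auctions
Step 2: The equilibrium bid is b(v) = v*(n-1)/n
Step 3: b = 67/100 * 3/4
Step 4: b = 201/400

201/400


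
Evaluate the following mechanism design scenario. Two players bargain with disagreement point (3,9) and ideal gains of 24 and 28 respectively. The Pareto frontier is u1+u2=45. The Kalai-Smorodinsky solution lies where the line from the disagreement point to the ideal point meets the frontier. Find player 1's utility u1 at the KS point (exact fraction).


Step 1: At the KS point, (u1-d1)/r1 = (u2-d2)/r2 = t and u1+u2 = 45
Step 2: u1 = d1 + r1*t and u2 = d2 + r2*t, so (d1 + r1*t) + (d2 + r2*t) = 45
Step 3: t = (45 - 3 - 9)/(24 + 28) = 33/52
Step 4: u1 = d1 + r1*t = 3 + 24 * 33/52 = 237/13
Step 5: (Check: u2 = d2 + r2*t = 348/13; u1+u2 = 237/13 + 348/13 = 45, on the frontier.)

237/13


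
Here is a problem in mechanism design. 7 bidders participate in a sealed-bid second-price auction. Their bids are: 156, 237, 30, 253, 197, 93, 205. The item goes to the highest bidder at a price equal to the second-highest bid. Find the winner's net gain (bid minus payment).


Step 1: Sort bids in descending order: 253, 237, 205, 197, 156, 93, 30
Step 2: The winning bid is the highest: 253
Step 3: The payment equals the second-highest bid: 237
Step 4: Surplus = winner's bid - payment = 253 - 237 = 16

16


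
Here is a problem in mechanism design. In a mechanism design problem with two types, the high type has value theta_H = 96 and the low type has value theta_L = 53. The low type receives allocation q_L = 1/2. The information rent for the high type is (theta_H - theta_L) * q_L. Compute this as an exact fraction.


Step 1: theta_H - theta_L = 96 - 53 = 43
Step 2: Information rent = (theta_H - theta_L) * q_L
Step 3: = 43 * 1/2
Step 4: = 43/2

43/2


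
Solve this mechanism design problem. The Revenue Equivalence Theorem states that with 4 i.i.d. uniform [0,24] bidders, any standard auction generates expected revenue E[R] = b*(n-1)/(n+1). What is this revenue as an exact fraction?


Step 1: By Revenue Equivalence, expected revenue = b*(n-1)/(n+1)
Step 2: Substituting n = 4, b = 24
Step 3: Revenue = 24*(4-1)/(4+1) = 24*3/5
Step 4: Revenue = 72/5

72/5


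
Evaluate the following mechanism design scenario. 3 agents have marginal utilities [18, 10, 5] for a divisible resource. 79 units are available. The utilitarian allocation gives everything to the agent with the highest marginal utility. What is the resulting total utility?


Step 1: The marginal utilities are [18, 10, 5]
Step 2: The highest marginal utility is 18
Step 3: All 79 units go to that agent
Step 4: Total utility = 18 * 79 = 1422

1422


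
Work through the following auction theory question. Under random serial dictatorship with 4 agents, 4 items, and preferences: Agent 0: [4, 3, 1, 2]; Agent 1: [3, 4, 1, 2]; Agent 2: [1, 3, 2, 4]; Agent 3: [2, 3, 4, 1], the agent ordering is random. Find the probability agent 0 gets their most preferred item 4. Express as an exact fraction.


Step 1: Agent 0 wants item 4
Step 2: There are 24 possible orderings of agents
Step 3: In 24 orderings, agent 0 gets item 4
Step 4: Probability = 24/24 = 1

1


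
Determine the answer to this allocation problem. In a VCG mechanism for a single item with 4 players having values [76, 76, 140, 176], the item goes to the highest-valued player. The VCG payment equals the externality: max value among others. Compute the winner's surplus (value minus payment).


Step 1: The winner is the agent with the highest value: agent 3 with value 176
Step 2: Values of other agents: [76, 76, 140]
Step 3: VCG payment = max of others' values = 140
Step 4: Surplus = 176 - 140 = 36

36


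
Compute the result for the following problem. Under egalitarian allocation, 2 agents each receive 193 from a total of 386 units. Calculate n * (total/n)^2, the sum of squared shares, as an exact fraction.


Step 1: Each agent's share = 386/2 = 193
Step 2: Square of each share = (193)^2 = 37249
Step 3: Sum of squares = 2 * 37249 = 74498

74498


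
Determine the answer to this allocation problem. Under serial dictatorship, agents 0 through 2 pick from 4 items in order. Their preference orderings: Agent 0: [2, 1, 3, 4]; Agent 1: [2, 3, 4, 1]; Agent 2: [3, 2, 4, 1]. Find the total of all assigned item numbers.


Step 1: Agent 0 picks item 2
Step 2: Agent 1 picks item 3
Step 3: Agent 2 picks item 4
Step 4: Sum = 2 + 3 + 4 = 9

9


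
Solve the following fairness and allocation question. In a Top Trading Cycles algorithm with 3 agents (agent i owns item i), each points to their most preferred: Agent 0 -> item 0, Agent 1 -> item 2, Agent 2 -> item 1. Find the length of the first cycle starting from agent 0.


Step 1: Trace the pointer graph from agent 0: 0 -> 0
Step 2: A cycle is detected when we revisit agent 0
Step 3: The cycle is: 0 -> 0
Step 4: Cycle length = 1

1


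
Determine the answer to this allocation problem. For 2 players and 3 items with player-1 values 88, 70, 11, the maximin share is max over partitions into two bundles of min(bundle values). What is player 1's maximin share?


Step 1: Item values = 88, 70, 11
Step 2: Enumerate all 2-bundle partitions and take the smaller bundle:
  Partition 1: {88} vs {70,11} -> bundles 88, 81; min = 81
  Partition 2: {70} vs {88,11} -> bundles 70, 99; min = 70
  Partition 3: {11} vs {88,70} -> bundles 11, 158; min = 11
Step 3: MMS = max(81, 70, 11) = 81

81


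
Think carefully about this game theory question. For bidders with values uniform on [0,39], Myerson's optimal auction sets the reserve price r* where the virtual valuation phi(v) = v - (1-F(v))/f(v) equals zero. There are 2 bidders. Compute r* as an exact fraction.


Step 1: For U[0,39], F(v) = v/39 and f(v) = 1/39
Step 2: phi(v) = v - (1 - v/39)/(1/39) = v - (39 - v) = 2v - 39
Step 3: Set phi(r*) = 0: 2r* - 39 = 0
Step 4: r* = 39/2 (the number of bidders n = 2 does not enter)

39/2


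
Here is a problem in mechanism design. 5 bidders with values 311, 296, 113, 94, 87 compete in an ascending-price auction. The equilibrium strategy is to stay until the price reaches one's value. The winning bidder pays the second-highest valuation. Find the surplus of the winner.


Step 1: Identify the highest value: 311
Step 2: Identify the second-highest value: 296
Step 3: The final price = second-highest value = 296
Step 4: Surplus = 311 - 296 = 15

15


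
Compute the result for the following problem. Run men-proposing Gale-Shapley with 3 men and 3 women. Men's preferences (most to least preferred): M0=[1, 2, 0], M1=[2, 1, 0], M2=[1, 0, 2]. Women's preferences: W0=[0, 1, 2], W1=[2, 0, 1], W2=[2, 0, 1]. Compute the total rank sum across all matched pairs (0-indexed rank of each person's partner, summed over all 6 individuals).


Step 1: Run Gale-Shapley (men propose, women hold best offer):
  M0 proposes to W1; she accepts
  M1 proposes to W2; she accepts
  M2 proposes to W1; she switches from M0
  M0 proposes to W2; she switches from M1
  M1 proposes to W1; rejected
  M1 proposes to W0; she accepts
Step 2: Final matching: W0-M1, W1-M2, W2-M0
Step 3: 0-indexed ranks (man's rank of his match, then woman's): 2 + 1 + 0 + 0 + 1 + 1
Step 4: Total rank sum = 5

5


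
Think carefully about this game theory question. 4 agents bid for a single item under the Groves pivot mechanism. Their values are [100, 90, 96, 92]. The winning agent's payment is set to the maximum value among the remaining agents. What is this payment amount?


Step 1: The efficient winner is agent 0 with value 100
Step 2: Other agents' values: [90, 96, 92]
Step 3: Pivot payment = max(others) = 96
Step 4: The winner pays 96

96


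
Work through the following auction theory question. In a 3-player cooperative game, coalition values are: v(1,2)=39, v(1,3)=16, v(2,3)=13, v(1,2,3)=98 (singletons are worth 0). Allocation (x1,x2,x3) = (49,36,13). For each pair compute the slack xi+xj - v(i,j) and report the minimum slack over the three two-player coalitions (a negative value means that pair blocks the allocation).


Step 1: Slack for coalition (1,2): x1+x2 - v12 = 85 - 39 = 46
Step 2: Slack for coalition (1,3): x1+x3 - v13 = 62 - 16 = 46
Step 3: Slack for coalition (2,3): x2+x3 - v23 = 49 - 13 = 36
Step 4: Minimum slack = min(46, 46, 36) = 36, attained by (2,3); no pair can gain by deviating, so the allocation is in the core

36


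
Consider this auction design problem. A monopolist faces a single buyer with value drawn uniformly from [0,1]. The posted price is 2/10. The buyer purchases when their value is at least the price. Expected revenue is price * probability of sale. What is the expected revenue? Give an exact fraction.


Step 1: Posted price r = 1/5, value support [0,1]
Step 2: P(v >= r) = (1 - 1/5)/1 = 4/5
Step 3: Expected revenue = r * P(v >= r) = 1/5 * 4/5
Step 4: Revenue = 4/25

4/25


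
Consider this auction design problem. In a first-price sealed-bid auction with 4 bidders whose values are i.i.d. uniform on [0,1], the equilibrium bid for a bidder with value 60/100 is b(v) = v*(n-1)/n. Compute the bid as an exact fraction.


Step 1: The symmetric BNE bidding function is b(v) = v * (n-1) / n
Step 2: Substitute v = 3/5 and n = 4
Step 3: b = 3/5 * 3/4
Step 4: b = 9/20

9/20


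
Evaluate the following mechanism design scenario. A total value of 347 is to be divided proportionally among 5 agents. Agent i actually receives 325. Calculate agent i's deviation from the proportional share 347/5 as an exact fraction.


Step 1: Proportional share = 347/5
Step 2: Agent's actual allocation = 325
Step 3: Excess = 325 - 347/5 = 1278/5

1278/5


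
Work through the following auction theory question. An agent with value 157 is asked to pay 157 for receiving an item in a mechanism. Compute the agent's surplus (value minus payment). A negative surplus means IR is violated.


Step 1: Surplus = value - payment = 157 - 157 = 0
Step 2: IR is satisfied (surplus >= 0)

0


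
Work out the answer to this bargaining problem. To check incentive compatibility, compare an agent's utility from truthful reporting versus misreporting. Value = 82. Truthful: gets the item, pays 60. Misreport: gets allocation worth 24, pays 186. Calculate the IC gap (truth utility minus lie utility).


Step 1: U(truth) = value - payment = 82 - 60 = 22
Step 2: U(lie) = allocation - payment = 24 - 186 = -162
Step 3: IC gap = 22 - (-162) = 184

184


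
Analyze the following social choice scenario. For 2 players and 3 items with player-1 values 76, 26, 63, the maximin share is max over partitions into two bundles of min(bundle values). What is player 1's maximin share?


Step 1: Item values = 76, 26, 63
Step 2: Enumerate all 2-bundle partitions and take the smaller bundle:
  Partition 1: {76} vs {26,63} -> bundles 76, 89; min = 76
  Partition 2: {26} vs {76,63} -> bundles 26, 139; min = 26
  Partition 3: {63} vs {76,26} -> bundles 63, 102; min = 63
Step 3: MMS = max(76, 26, 63) = 76

76


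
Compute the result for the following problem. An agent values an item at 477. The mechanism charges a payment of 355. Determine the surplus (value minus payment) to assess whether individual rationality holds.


Step 1: Surplus = value - payment = 477 - 355 = 122
Step 2: IR is satisfied (surplus >= 0)

122


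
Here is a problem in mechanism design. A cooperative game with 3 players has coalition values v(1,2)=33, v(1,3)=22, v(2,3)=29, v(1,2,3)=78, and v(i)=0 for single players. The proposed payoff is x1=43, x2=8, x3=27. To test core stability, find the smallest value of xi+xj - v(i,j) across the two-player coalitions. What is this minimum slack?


Step 1: Slack for coalition (1,2): x1+x2 - v12 = 51 - 33 = 18
Step 2: Slack for coalition (1,3): x1+x3 - v13 = 70 - 22 = 48
Step 3: Slack for coalition (2,3): x2+x3 - v23 = 35 - 29 = 6
Step 4: Minimum slack = min(18, 48, 6) = 6, attained by (2,3); no pair can gain by deviating, so the allocation is in the core

6


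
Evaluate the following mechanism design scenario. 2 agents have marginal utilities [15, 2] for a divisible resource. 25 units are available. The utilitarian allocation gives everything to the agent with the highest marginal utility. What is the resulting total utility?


Step 1: The marginal utilities are [15, 2]
Step 2: The highest marginal utility is 15
Step 3: All 25 units go to that agent
Step 4: Total utility = 15 * 25 = 375

375


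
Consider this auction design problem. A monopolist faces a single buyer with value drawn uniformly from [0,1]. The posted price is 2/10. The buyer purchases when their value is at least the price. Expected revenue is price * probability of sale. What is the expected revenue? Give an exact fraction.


Step 1: Posted price r = 1/5, value support [0,1]
Step 2: P(v >= r) = (1 - 1/5)/1 = 4/5
Step 3: Expected revenue = r * P(v >= r) = 1/5 * 4/5
Step 4: Revenue = 4/25

4/25


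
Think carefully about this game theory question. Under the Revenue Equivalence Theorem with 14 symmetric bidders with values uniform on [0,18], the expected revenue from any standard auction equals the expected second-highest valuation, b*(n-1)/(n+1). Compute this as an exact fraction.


Step 1: By Revenue Equivalence, expected revenue = b*(n-1)/(n+1)
Step 2: Substituting n = 14, b = 18
Step 3: Revenue = 18*(14-1)/(14+1) = 18*13/15
Step 4: Revenue = 234/15 = 78/5

78/5


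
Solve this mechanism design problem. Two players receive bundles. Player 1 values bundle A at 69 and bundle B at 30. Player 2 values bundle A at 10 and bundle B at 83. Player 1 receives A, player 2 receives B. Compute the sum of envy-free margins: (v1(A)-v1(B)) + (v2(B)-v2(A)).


Step 1: Player 1's margin = v1(A) - v1(B) = 69 - 30 = 39
Step 2: Player 2's margin = v2(B) - v2(A) = 83 - 10 = 73
Step 3: Total margin = 39 + 73 = 112

112


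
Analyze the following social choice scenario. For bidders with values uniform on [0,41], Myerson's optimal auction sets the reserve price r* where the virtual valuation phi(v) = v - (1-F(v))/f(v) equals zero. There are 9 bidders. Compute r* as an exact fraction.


Step 1: For U[0,41], F(v) = v/41 and f(v) = 1/41
Step 2: phi(v) = v - (1 - v/41)/(1/41) = v - (41 - v) = 2v - 41
Step 3: Set phi(r*) = 0: 2r* - 41 = 0
Step 4: r* = 41/2 (the number of bidders n = 9 does not enter)

41/2


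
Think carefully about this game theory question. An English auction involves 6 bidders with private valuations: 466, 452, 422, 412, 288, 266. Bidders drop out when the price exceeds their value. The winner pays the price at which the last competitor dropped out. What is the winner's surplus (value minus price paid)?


Step 1: Identify the highest value: 466
Step 2: Identify the second-highest value: 452
Step 3: The final price = second-highest value = 452
Step 4: Surplus = 466 - 452 = 14

14


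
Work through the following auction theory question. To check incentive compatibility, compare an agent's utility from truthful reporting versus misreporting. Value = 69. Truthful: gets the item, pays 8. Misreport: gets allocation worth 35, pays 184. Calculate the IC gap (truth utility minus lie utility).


Step 1: U(truth) = value - payment = 69 - 8 = 61
Step 2: U(lie) = allocation - payment = 35 - 184 = -149
Step 3: IC gap = 61 - (-149) = 210

210


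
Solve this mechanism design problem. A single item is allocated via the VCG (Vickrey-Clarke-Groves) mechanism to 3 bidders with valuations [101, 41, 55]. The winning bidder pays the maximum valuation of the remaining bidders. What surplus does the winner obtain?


Step 1: The winner is the agent with the highest value: agent 0 with value 101
Step 2: Values of other agents: [41, 55]
Step 3: VCG payment = max of others' values = 55
Step 4: Surplus = 101 - 55 = 46

46


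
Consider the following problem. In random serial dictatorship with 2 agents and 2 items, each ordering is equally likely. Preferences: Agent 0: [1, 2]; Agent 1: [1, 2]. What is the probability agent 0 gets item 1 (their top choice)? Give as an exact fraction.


Step 1: Agent 0 wants item 1
Step 2: There are 2 possible orderings of agents
Step 3: In 1 orderings, agent 0 gets item 1
Step 4: Probability = 1/2

1/2


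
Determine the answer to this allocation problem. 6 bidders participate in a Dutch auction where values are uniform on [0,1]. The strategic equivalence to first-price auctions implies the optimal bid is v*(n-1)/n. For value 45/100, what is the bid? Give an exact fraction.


Step 1: Dutch auctions are strategically equivalent to first-price auctions
Step 2: The equilibrium bid is b(v) = v*(n-1)/n
Step 3: b = 9/20 * 5/6
Step 4: b = 3/8

3/8


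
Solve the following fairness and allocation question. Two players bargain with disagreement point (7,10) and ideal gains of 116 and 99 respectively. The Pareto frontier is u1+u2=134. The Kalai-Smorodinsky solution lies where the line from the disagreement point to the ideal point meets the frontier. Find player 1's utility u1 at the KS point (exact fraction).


Step 1: At the KS point, (u1-d1)/r1 = (u2-d2)/r2 = t and u1+u2 = 134
Step 2: u1 = d1 + r1*t and u2 = d2 + r2*t, so (d1 + r1*t) + (d2 + r2*t) = 134
Step 3: t = (134 - 7 - 10)/(116 + 99) = 117/215
Step 4: u1 = d1 + r1*t = 7 + 116 * 117/215 = 15077/215
Step 5: (Check: u2 = d2 + r2*t = 13733/215; u1+u2 = 15077/215 + 13733/215 = 134, on the frontier.)

15077/215


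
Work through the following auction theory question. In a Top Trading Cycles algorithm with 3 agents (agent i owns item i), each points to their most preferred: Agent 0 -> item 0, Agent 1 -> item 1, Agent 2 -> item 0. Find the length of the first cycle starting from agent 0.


Step 1: Trace the pointer graph from agent 0: 0 -> 0
Step 2: A cycle is detected when we revisit agent 0
Step 3: The cycle is: 0 -> 0
Step 4: Cycle length = 1

1


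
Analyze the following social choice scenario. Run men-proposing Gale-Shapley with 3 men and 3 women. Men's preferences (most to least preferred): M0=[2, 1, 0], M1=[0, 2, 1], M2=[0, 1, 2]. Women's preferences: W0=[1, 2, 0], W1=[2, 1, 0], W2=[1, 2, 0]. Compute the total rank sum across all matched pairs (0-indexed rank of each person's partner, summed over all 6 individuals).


Step 1: Run Gale-Shapley (men propose, women hold best offer):
  M0 proposes to W2; she accepts
  M1 proposes to W0; she accepts
  M2 proposes to W0; rejected
  M2 proposes to W1; she accepts
Step 2: Final matching: W0-M1, W1-M2, W2-M0
Step 3: 0-indexed ranks (man's rank of his match, then woman's): 0 + 0 + 1 + 0 + 0 + 2
Step 4: Total rank sum = 3

3


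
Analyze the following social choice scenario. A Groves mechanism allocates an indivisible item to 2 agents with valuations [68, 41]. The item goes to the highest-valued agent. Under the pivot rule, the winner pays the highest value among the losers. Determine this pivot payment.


Step 1: The efficient winner is agent 0 with value 68
Step 2: Other agents' values: [41]
Step 3: Pivot payment = max(others) = 41
Step 4: The winner pays 41

41


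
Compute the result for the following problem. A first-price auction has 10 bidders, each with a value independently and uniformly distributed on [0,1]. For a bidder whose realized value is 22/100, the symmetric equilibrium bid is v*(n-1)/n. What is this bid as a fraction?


Step 1: The symmetric BNE bidding function is b(v) = v * (n-1) / n
Step 2: Substitute v = 11/50 and n = 10
Step 3: b = 11/50 * 9/10
Step 4: b = 99/500

99/500


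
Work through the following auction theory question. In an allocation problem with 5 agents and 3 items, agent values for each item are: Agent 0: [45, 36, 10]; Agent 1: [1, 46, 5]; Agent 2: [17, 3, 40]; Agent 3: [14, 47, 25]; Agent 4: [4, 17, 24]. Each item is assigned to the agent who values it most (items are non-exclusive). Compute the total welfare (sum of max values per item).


Step 1: For each item, find the maximum value among all agents.
Step 2: Item 0 -> Agent 0 (value 45)
Step 3: Item 1 -> Agent 3 (value 47)
Step 4: Item 2 -> Agent 2 (value 40)
Step 5: Total welfare = 45 + 47 + 40 = 132

132


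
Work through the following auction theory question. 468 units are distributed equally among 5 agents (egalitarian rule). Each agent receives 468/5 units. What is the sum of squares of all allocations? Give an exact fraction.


Step 1: Each agent's share = 468/5
Step 2: Square of each share = (468/5)^2 = 219024/25
Step 3: Sum of squares = 5 * 219024/25 = 219024/5

219024/5


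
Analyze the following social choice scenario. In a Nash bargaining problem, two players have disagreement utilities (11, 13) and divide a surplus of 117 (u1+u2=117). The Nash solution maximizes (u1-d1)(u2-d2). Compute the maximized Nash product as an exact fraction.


Step 1: The Nash solution splits surplus symmetrically above the disagreement point
Step 2: u1 = (total + d1 - d2)/2 = (117 + 11 - 13)/2 = 115/2
Step 3: u2 = (total - d1 + d2)/2 = (117 - 11 + 13)/2 = 119/2
Step 4: Nash product = (115/2 - 11) * (119/2 - 13)
Step 5: = 93/2 * 93/2 = 8649/4

8649/4


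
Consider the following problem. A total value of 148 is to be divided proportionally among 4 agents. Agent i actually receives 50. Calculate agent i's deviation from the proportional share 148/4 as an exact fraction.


Step 1: Proportional share = 148/4 = 37
Step 2: Agent's actual allocation = 50
Step 3: Excess = 50 - 37 = 13

13


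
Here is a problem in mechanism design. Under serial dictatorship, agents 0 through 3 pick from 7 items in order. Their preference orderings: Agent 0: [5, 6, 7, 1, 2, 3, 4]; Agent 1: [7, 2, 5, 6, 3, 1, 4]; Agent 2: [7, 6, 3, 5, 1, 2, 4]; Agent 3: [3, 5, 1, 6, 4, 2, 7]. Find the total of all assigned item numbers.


Step 1: Agent 0 picks item 5
Step 2: Agent 1 picks item 7
Step 3: Agent 2 picks item 6
Step 4: Agent 3 picks item 3
Step 5: Sum = 5 + 7 + 6 + 3 = 21

21


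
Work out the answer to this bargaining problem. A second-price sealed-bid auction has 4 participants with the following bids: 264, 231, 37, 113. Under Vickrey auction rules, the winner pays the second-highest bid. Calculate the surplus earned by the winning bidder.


Step 1: Sort bids in descending order: 264, 231, 113, 37
Step 2: The winning bid is the highest: 264
Step 3: The payment equals the second-highest bid: 231
Step 4: Surplus = winner's bid - payment = 264 - 231 = 33

33


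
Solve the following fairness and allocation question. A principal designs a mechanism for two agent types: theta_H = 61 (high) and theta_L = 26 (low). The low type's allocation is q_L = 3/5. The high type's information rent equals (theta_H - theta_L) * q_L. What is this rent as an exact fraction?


Step 1: theta_H - theta_L = 61 - 26 = 35
Step 2: Information rent = (theta_H - theta_L) * q_L
Step 3: = 35 * 3/5
Step 4: = 21

21


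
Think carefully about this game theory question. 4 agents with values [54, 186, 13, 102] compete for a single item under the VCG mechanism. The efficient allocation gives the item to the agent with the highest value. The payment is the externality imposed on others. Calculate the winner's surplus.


Step 1: The winner is the agent with the highest value: agent 1 with value 186
Step 2: Values of other agents: [54, 13, 102]
Step 3: VCG payment = max of others' values = 102
Step 4: Surplus = 186 - 102 = 84

84


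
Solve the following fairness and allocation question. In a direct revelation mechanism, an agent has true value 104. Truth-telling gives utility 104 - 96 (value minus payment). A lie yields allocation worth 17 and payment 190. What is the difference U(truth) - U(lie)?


Step 1: U(truth) = value - payment = 104 - 96 = 8
Step 2: U(lie) = allocation - payment = 17 - 190 = -173
Step 3: IC gap = 8 - (-173) = 181

181


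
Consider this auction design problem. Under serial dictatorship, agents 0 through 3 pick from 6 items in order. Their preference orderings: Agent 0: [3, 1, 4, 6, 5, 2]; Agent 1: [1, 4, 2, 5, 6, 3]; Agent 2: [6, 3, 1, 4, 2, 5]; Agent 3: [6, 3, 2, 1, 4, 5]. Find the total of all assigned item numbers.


Step 1: Agent 0 picks item 3
Step 2: Agent 1 picks item 1
Step 3: Agent 2 picks item 6
Step 4: Agent 3 picks item 2
Step 5: Sum = 3 + 1 + 6 + 2 = 12

12


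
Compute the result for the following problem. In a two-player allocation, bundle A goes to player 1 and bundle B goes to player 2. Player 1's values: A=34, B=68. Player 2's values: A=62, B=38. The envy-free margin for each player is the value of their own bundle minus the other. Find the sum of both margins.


Step 1: Player 1's margin = v1(A) - v1(B) = 34 - 68 = -34
Step 2: Player 2's margin = v2(B) - v2(A) = 38 - 62 = -24
Step 3: Total margin = -34 + -24 = -58

-58


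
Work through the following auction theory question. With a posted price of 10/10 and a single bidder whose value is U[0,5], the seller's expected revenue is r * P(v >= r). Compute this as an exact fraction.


Step 1: Posted price r = 1, value support [0,5]
Step 2: P(v >= r) = (5 - 1)/5 = 4/5
Step 3: Expected revenue = r * P(v >= r) = 1 * 4/5
Step 4: Revenue = 4/5

4/5


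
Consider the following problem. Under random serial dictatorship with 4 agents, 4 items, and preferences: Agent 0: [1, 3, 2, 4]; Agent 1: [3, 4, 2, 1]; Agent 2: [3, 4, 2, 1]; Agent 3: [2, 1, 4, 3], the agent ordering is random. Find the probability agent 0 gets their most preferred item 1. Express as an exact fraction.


Step 1: Agent 0 wants item 1
Step 2: There are 24 possible orderings of agents
Step 3: In 24 orderings, agent 0 gets item 1
Step 4: Probability = 24/24 = 1

1


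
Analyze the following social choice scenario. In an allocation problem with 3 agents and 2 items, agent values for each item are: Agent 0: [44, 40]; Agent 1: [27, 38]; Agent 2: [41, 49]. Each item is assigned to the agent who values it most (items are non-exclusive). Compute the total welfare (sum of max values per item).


Step 1: For each item, find the maximum value among all agents.
Step 2: Item 0 -> Agent 0 (value 44)
Step 3: Item 1 -> Agent 2 (value 49)
Step 4: Total welfare = 44 + 49 = 93

93


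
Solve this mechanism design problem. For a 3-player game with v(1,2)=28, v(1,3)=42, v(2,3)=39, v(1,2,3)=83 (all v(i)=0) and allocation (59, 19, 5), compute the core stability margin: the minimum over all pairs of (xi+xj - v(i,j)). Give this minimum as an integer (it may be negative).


Step 1: Slack for coalition (1,2): x1+x2 - v12 = 78 - 28 = 50
Step 2: Slack for coalition (1,3): x1+x3 - v13 = 64 - 42 = 22
Step 3: Slack for coalition (2,3): x2+x3 - v23 = 24 - 39 = -15
Step 4: Minimum slack = min(50, 22, -15) = -15, attained by (2,3); coalition (2,3) can block (slack < 0), so the allocation is not in the core

-15


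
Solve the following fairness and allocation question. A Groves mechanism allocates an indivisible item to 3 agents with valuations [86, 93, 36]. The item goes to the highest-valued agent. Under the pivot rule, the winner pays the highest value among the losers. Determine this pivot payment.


Step 1: The efficient winner is agent 1 with value 93
Step 2: Other agents' values: [86, 36]
Step 3: Pivot payment = max(others) = 86
Step 4: The winner pays 86

86


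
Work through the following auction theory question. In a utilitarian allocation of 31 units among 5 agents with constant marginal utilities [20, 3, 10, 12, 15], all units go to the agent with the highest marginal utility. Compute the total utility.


Step 1: The marginal utilities are [20, 3, 10, 12, 15]
Step 2: The highest marginal utility is 20
Step 3: All 31 units go to that agent
Step 4: Total utility = 20 * 31 = 620

620


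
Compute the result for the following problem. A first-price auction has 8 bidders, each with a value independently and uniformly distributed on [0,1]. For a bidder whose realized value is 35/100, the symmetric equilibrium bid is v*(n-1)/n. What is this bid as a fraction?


Step 1: The symmetric BNE bidding function is b(v) = v * (n-1) / n
Step 2: Substitute v = 7/20 and n = 8
Step 3: b = 7/20 * 7/8
Step 4: b = 49/160

49/160


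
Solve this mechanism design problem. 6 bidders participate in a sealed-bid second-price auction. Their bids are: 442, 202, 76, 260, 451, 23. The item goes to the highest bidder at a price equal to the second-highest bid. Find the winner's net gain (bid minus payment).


Step 1: Sort bids in descending order: 451, 442, 260, 202, 76, 23
Step 2: The winning bid is the highest: 451
Step 3: The payment equals the second-highest bid: 442
Step 4: Surplus = winner's bid - payment = 451 - 442 = 9

9


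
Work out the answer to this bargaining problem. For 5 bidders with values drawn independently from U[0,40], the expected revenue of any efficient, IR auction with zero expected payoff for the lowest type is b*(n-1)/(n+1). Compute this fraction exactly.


Step 1: By Revenue Equivalence, expected revenue = b*(n-1)/(n+1)
Step 2: Substituting n = 5, b = 40
Step 3: Revenue = 40*(5-1)/(5+1) = 40*4/6
Step 4: Revenue = 160/6 = 80/3

80/3


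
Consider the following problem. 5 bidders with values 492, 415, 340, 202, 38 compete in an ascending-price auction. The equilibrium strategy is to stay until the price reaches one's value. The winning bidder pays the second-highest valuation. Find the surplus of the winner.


Step 1: Identify the highest value: 492
Step 2: Identify the second-highest value: 415
Step 3: The final price = second-highest value = 415
Step 4: Surplus = 492 - 415 = 77

77


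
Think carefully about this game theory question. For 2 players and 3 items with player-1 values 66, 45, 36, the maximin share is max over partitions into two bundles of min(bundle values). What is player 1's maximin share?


Step 1: Item values = 66, 45, 36
Step 2: Enumerate all 2-bundle partitions and take the smaller bundle:
  Partition 1: {66} vs {45,36} -> bundles 66, 81; min = 66
  Partition 2: {45} vs {66,36} -> bundles 45, 102; min = 45
  Partition 3: {36} vs {66,45} -> bundles 36, 111; min = 36
Step 3: MMS = max(66, 45, 36) = 66

66


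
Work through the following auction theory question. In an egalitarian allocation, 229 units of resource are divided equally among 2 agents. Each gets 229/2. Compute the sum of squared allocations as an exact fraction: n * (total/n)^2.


Step 1: Each agent's share = 229/2
Step 2: Square of each share = (229/2)^2 = 52441/4
Step 3: Sum of squares = 2 * 52441/4 = 52441/2

52441/2


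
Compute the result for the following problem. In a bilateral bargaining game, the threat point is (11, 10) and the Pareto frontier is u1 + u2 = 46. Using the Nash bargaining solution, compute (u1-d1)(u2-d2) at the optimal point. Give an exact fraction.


Step 1: The Nash solution splits surplus symmetrically above the disagreement point
Step 2: u1 = (total + d1 - d2)/2 = (46 + 11 - 10)/2 = 47/2
Step 3: u2 = (total - d1 + d2)/2 = (46 - 11 + 10)/2 = 45/2
Step 4: Nash product = (47/2 - 11) * (45/2 - 10)
Step 5: = 25/2 * 25/2 = 625/4

625/4


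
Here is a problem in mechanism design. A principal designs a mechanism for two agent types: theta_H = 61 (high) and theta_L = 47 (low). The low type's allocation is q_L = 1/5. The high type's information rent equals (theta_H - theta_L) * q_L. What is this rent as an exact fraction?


Step 1: theta_H - theta_L = 61 - 47 = 14
Step 2: Information rent = (theta_H - theta_L) * q_L
Step 3: = 14 * 1/5
Step 4: = 14/5

14/5


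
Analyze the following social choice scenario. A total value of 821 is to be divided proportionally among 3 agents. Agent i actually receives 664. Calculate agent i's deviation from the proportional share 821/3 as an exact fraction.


Step 1: Proportional share = 821/3
Step 2: Agent's actual allocation = 664
Step 3: Excess = 664 - 821/3 = 1171/3

1171/3


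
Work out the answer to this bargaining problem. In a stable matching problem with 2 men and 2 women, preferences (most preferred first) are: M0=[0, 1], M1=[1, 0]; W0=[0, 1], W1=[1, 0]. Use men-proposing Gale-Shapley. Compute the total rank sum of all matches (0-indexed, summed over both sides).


Step 1: Run Gale-Shapley (men propose, women hold best offer):
  M0 proposes to W0; she accepts
  M1 proposes to W1; she accepts
Step 2: Final matching: W0-M0, W1-M1
Step 3: 0-indexed ranks (man's rank of his match, then woman's): 0 + 0 + 0 + 0
Step 4: Total rank sum = 0

0


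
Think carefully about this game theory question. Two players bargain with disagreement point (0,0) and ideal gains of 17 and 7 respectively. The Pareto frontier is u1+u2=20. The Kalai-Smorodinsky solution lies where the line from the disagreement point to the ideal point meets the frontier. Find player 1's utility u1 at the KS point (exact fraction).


Step 1: At the KS point, (u1-d1)/r1 = (u2-d2)/r2 = t and u1+u2 = 20
Step 2: u1 = d1 + r1*t and u2 = d2 + r2*t, so (d1 + r1*t) + (d2 + r2*t) = 20
Step 3: t = (20 - 0 - 0)/(17 + 7) = 20/24 = 5/6
Step 4: u1 = d1 + r1*t = 0 + 17 * 5/6 = 85/6
Step 5: (Check: u2 = d2 + r2*t = 35/6; u1+u2 = 85/6 + 35/6 = 20, on the frontier.)

85/6


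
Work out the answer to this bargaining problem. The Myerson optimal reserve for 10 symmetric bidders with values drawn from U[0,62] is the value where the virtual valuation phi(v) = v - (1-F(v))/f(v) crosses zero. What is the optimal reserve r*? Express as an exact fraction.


Step 1: For U[0,62], F(v) = v/62 and f(v) = 1/62
Step 2: phi(v) = v - (1 - v/62)/(1/62) = v - (62 - v) = 2v - 62
Step 3: Set phi(r*) = 0: 2r* - 62 = 0
Step 4: r* = 62/2 = 31 (the number of bidders n = 10 does not enter)

31


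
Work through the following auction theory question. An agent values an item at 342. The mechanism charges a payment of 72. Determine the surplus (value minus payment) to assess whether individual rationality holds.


Step 1: Surplus = value - payment = 342 - 72 = 270
Step 2: IR is satisfied (surplus >= 0)

270


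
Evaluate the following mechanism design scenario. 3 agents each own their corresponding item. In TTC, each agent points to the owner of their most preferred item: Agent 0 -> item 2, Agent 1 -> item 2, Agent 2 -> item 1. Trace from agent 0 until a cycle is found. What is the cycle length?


Step 1: Trace the pointer graph from agent 0: 0 -> 2 -> 1 -> 2
Step 2: A cycle is detected when we revisit agent 2
Step 3: The cycle is: 2 -> 1 -> 2
Step 4: Cycle length = 2

2
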